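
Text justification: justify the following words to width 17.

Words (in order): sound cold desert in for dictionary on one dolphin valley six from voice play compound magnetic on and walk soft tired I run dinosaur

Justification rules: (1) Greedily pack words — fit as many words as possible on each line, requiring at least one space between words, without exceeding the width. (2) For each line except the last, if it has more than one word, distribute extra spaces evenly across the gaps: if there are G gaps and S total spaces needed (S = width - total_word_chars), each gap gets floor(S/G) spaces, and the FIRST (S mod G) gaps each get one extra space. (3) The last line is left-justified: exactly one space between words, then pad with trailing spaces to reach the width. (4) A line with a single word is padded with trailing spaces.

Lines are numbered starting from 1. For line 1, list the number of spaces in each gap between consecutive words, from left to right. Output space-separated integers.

Line 1: ['sound', 'cold', 'desert'] (min_width=17, slack=0)
Line 2: ['in', 'for', 'dictionary'] (min_width=17, slack=0)
Line 3: ['on', 'one', 'dolphin'] (min_width=14, slack=3)
Line 4: ['valley', 'six', 'from'] (min_width=15, slack=2)
Line 5: ['voice', 'play'] (min_width=10, slack=7)
Line 6: ['compound', 'magnetic'] (min_width=17, slack=0)
Line 7: ['on', 'and', 'walk', 'soft'] (min_width=16, slack=1)
Line 8: ['tired', 'I', 'run'] (min_width=11, slack=6)
Line 9: ['dinosaur'] (min_width=8, slack=9)

Answer: 1 1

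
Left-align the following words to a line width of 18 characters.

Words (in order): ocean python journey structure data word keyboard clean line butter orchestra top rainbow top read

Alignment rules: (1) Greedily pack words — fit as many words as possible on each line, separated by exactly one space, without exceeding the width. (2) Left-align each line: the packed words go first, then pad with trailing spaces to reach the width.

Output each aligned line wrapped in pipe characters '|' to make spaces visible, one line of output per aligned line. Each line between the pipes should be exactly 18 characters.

Line 1: ['ocean', 'python'] (min_width=12, slack=6)
Line 2: ['journey', 'structure'] (min_width=17, slack=1)
Line 3: ['data', 'word', 'keyboard'] (min_width=18, slack=0)
Line 4: ['clean', 'line', 'butter'] (min_width=17, slack=1)
Line 5: ['orchestra', 'top'] (min_width=13, slack=5)
Line 6: ['rainbow', 'top', 'read'] (min_width=16, slack=2)

Answer: |ocean python      |
|journey structure |
|data word keyboard|
|clean line butter |
|orchestra top     |
|rainbow top read  |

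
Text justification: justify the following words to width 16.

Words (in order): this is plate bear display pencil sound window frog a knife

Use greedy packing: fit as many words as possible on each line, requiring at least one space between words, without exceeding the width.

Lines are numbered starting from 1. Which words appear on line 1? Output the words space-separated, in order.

Answer: this is plate

Derivation:
Line 1: ['this', 'is', 'plate'] (min_width=13, slack=3)
Line 2: ['bear', 'display'] (min_width=12, slack=4)
Line 3: ['pencil', 'sound'] (min_width=12, slack=4)
Line 4: ['window', 'frog', 'a'] (min_width=13, slack=3)
Line 5: ['knife'] (min_width=5, slack=11)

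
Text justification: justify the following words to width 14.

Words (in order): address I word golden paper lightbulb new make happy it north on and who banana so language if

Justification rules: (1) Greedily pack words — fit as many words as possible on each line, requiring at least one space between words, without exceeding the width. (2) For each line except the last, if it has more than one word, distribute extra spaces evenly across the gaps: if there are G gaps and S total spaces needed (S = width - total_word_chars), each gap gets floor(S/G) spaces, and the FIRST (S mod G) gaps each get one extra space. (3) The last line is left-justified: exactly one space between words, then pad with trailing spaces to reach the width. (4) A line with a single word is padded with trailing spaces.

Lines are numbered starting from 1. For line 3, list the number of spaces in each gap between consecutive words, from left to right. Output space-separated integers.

Line 1: ['address', 'I', 'word'] (min_width=14, slack=0)
Line 2: ['golden', 'paper'] (min_width=12, slack=2)
Line 3: ['lightbulb', 'new'] (min_width=13, slack=1)
Line 4: ['make', 'happy', 'it'] (min_width=13, slack=1)
Line 5: ['north', 'on', 'and'] (min_width=12, slack=2)
Line 6: ['who', 'banana', 'so'] (min_width=13, slack=1)
Line 7: ['language', 'if'] (min_width=11, slack=3)

Answer: 2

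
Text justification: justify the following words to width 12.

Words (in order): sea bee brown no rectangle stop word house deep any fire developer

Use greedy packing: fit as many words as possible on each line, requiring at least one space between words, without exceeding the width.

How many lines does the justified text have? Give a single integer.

Answer: 7

Derivation:
Line 1: ['sea', 'bee'] (min_width=7, slack=5)
Line 2: ['brown', 'no'] (min_width=8, slack=4)
Line 3: ['rectangle'] (min_width=9, slack=3)
Line 4: ['stop', 'word'] (min_width=9, slack=3)
Line 5: ['house', 'deep'] (min_width=10, slack=2)
Line 6: ['any', 'fire'] (min_width=8, slack=4)
Line 7: ['developer'] (min_width=9, slack=3)
Total lines: 7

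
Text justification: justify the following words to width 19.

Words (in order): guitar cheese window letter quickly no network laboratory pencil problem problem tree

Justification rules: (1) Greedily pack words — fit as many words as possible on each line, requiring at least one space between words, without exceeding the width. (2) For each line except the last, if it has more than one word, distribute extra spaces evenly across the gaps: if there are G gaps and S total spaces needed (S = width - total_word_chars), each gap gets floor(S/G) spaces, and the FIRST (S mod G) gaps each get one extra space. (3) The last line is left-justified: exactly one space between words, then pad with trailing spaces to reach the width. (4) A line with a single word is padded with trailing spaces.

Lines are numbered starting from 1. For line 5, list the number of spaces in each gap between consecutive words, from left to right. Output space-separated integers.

Answer: 5

Derivation:
Line 1: ['guitar', 'cheese'] (min_width=13, slack=6)
Line 2: ['window', 'letter'] (min_width=13, slack=6)
Line 3: ['quickly', 'no', 'network'] (min_width=18, slack=1)
Line 4: ['laboratory', 'pencil'] (min_width=17, slack=2)
Line 5: ['problem', 'problem'] (min_width=15, slack=4)
Line 6: ['tree'] (min_width=4, slack=15)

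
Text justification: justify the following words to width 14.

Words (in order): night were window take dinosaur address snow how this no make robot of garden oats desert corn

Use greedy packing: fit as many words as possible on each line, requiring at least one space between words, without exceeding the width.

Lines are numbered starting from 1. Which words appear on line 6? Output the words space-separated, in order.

Answer: make robot of

Derivation:
Line 1: ['night', 'were'] (min_width=10, slack=4)
Line 2: ['window', 'take'] (min_width=11, slack=3)
Line 3: ['dinosaur'] (min_width=8, slack=6)
Line 4: ['address', 'snow'] (min_width=12, slack=2)
Line 5: ['how', 'this', 'no'] (min_width=11, slack=3)
Line 6: ['make', 'robot', 'of'] (min_width=13, slack=1)
Line 7: ['garden', 'oats'] (min_width=11, slack=3)
Line 8: ['desert', 'corn'] (min_width=11, slack=3)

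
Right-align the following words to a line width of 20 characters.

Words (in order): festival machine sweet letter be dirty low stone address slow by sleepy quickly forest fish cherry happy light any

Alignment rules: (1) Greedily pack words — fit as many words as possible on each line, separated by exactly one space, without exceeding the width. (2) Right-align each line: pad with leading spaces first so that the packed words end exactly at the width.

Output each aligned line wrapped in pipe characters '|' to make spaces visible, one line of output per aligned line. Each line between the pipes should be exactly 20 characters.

Answer: |    festival machine|
|     sweet letter be|
|     dirty low stone|
|     address slow by|
|      sleepy quickly|
|  forest fish cherry|
|     happy light any|

Derivation:
Line 1: ['festival', 'machine'] (min_width=16, slack=4)
Line 2: ['sweet', 'letter', 'be'] (min_width=15, slack=5)
Line 3: ['dirty', 'low', 'stone'] (min_width=15, slack=5)
Line 4: ['address', 'slow', 'by'] (min_width=15, slack=5)
Line 5: ['sleepy', 'quickly'] (min_width=14, slack=6)
Line 6: ['forest', 'fish', 'cherry'] (min_width=18, slack=2)
Line 7: ['happy', 'light', 'any'] (min_width=15, slack=5)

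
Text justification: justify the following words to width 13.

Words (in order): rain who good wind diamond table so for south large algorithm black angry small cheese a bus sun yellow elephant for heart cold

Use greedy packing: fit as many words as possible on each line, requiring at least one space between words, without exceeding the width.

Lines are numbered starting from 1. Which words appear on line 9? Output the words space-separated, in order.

Answer: yellow

Derivation:
Line 1: ['rain', 'who', 'good'] (min_width=13, slack=0)
Line 2: ['wind', 'diamond'] (min_width=12, slack=1)
Line 3: ['table', 'so', 'for'] (min_width=12, slack=1)
Line 4: ['south', 'large'] (min_width=11, slack=2)
Line 5: ['algorithm'] (min_width=9, slack=4)
Line 6: ['black', 'angry'] (min_width=11, slack=2)
Line 7: ['small', 'cheese'] (min_width=12, slack=1)
Line 8: ['a', 'bus', 'sun'] (min_width=9, slack=4)
Line 9: ['yellow'] (min_width=6, slack=7)
Line 10: ['elephant', 'for'] (min_width=12, slack=1)
Line 11: ['heart', 'cold'] (min_width=10, slack=3)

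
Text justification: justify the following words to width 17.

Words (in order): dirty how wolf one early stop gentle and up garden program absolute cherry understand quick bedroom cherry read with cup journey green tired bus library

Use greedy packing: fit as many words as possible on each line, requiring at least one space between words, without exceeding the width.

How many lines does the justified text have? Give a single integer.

Line 1: ['dirty', 'how', 'wolf'] (min_width=14, slack=3)
Line 2: ['one', 'early', 'stop'] (min_width=14, slack=3)
Line 3: ['gentle', 'and', 'up'] (min_width=13, slack=4)
Line 4: ['garden', 'program'] (min_width=14, slack=3)
Line 5: ['absolute', 'cherry'] (min_width=15, slack=2)
Line 6: ['understand', 'quick'] (min_width=16, slack=1)
Line 7: ['bedroom', 'cherry'] (min_width=14, slack=3)
Line 8: ['read', 'with', 'cup'] (min_width=13, slack=4)
Line 9: ['journey', 'green'] (min_width=13, slack=4)
Line 10: ['tired', 'bus', 'library'] (min_width=17, slack=0)
Total lines: 10

Answer: 10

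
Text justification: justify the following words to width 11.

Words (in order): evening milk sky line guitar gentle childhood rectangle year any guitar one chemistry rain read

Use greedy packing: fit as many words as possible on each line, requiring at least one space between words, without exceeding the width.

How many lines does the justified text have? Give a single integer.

Line 1: ['evening'] (min_width=7, slack=4)
Line 2: ['milk', 'sky'] (min_width=8, slack=3)
Line 3: ['line', 'guitar'] (min_width=11, slack=0)
Line 4: ['gentle'] (min_width=6, slack=5)
Line 5: ['childhood'] (min_width=9, slack=2)
Line 6: ['rectangle'] (min_width=9, slack=2)
Line 7: ['year', 'any'] (min_width=8, slack=3)
Line 8: ['guitar', 'one'] (min_width=10, slack=1)
Line 9: ['chemistry'] (min_width=9, slack=2)
Line 10: ['rain', 'read'] (min_width=9, slack=2)
Total lines: 10

Answer: 10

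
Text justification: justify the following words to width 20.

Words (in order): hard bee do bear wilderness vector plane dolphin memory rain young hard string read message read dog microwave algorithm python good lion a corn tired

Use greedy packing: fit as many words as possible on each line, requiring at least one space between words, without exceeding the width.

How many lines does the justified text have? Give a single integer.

Line 1: ['hard', 'bee', 'do', 'bear'] (min_width=16, slack=4)
Line 2: ['wilderness', 'vector'] (min_width=17, slack=3)
Line 3: ['plane', 'dolphin', 'memory'] (min_width=20, slack=0)
Line 4: ['rain', 'young', 'hard'] (min_width=15, slack=5)
Line 5: ['string', 'read', 'message'] (min_width=19, slack=1)
Line 6: ['read', 'dog', 'microwave'] (min_width=18, slack=2)
Line 7: ['algorithm', 'python'] (min_width=16, slack=4)
Line 8: ['good', 'lion', 'a', 'corn'] (min_width=16, slack=4)
Line 9: ['tired'] (min_width=5, slack=15)
Total lines: 9

Answer: 9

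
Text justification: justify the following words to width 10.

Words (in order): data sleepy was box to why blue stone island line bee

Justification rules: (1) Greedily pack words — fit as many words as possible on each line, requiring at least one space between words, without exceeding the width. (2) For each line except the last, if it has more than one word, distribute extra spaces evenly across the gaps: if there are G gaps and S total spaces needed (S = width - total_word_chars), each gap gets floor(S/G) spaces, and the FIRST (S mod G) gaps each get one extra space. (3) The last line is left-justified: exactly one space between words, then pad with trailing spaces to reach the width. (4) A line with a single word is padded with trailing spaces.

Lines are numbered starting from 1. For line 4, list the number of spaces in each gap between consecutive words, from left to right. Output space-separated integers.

Line 1: ['data'] (min_width=4, slack=6)
Line 2: ['sleepy', 'was'] (min_width=10, slack=0)
Line 3: ['box', 'to', 'why'] (min_width=10, slack=0)
Line 4: ['blue', 'stone'] (min_width=10, slack=0)
Line 5: ['island'] (min_width=6, slack=4)
Line 6: ['line', 'bee'] (min_width=8, slack=2)

Answer: 1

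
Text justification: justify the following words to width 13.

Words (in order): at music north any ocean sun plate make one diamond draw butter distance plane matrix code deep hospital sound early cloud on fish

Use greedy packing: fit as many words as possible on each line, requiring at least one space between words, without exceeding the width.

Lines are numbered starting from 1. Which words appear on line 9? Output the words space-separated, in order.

Answer: code deep

Derivation:
Line 1: ['at', 'music'] (min_width=8, slack=5)
Line 2: ['north', 'any'] (min_width=9, slack=4)
Line 3: ['ocean', 'sun'] (min_width=9, slack=4)
Line 4: ['plate', 'make'] (min_width=10, slack=3)
Line 5: ['one', 'diamond'] (min_width=11, slack=2)
Line 6: ['draw', 'butter'] (min_width=11, slack=2)
Line 7: ['distance'] (min_width=8, slack=5)
Line 8: ['plane', 'matrix'] (min_width=12, slack=1)
Line 9: ['code', 'deep'] (min_width=9, slack=4)
Line 10: ['hospital'] (min_width=8, slack=5)
Line 11: ['sound', 'early'] (min_width=11, slack=2)
Line 12: ['cloud', 'on', 'fish'] (min_width=13, slack=0)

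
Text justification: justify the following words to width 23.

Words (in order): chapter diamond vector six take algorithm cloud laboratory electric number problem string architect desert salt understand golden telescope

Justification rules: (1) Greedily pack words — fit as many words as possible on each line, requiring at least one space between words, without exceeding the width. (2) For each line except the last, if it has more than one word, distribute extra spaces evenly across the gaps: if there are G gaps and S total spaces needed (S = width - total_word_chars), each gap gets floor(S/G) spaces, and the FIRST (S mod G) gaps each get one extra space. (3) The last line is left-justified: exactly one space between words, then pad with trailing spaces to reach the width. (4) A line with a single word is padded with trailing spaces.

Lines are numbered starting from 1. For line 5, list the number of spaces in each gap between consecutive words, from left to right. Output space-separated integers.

Line 1: ['chapter', 'diamond', 'vector'] (min_width=22, slack=1)
Line 2: ['six', 'take', 'algorithm'] (min_width=18, slack=5)
Line 3: ['cloud', 'laboratory'] (min_width=16, slack=7)
Line 4: ['electric', 'number', 'problem'] (min_width=23, slack=0)
Line 5: ['string', 'architect', 'desert'] (min_width=23, slack=0)
Line 6: ['salt', 'understand', 'golden'] (min_width=22, slack=1)
Line 7: ['telescope'] (min_width=9, slack=14)

Answer: 1 1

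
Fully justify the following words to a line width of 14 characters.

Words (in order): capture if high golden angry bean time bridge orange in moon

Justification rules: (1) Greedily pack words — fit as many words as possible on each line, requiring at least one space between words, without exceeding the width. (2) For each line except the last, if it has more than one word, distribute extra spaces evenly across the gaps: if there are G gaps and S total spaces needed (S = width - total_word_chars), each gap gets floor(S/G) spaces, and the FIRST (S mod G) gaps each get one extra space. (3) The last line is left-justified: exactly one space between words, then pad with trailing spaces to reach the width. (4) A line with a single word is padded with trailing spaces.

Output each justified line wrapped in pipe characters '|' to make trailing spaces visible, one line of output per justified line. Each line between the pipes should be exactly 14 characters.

Line 1: ['capture', 'if'] (min_width=10, slack=4)
Line 2: ['high', 'golden'] (min_width=11, slack=3)
Line 3: ['angry', 'bean'] (min_width=10, slack=4)
Line 4: ['time', 'bridge'] (min_width=11, slack=3)
Line 5: ['orange', 'in', 'moon'] (min_width=14, slack=0)

Answer: |capture     if|
|high    golden|
|angry     bean|
|time    bridge|
|orange in moon|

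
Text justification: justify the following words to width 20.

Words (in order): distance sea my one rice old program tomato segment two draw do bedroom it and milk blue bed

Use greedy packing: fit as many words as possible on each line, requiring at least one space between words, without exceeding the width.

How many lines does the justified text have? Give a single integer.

Line 1: ['distance', 'sea', 'my', 'one'] (min_width=19, slack=1)
Line 2: ['rice', 'old', 'program'] (min_width=16, slack=4)
Line 3: ['tomato', 'segment', 'two'] (min_width=18, slack=2)
Line 4: ['draw', 'do', 'bedroom', 'it'] (min_width=18, slack=2)
Line 5: ['and', 'milk', 'blue', 'bed'] (min_width=17, slack=3)
Total lines: 5

Answer: 5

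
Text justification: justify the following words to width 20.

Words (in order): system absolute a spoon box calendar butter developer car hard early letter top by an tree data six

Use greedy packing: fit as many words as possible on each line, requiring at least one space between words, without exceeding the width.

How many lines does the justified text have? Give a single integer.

Answer: 6

Derivation:
Line 1: ['system', 'absolute', 'a'] (min_width=17, slack=3)
Line 2: ['spoon', 'box', 'calendar'] (min_width=18, slack=2)
Line 3: ['butter', 'developer', 'car'] (min_width=20, slack=0)
Line 4: ['hard', 'early', 'letter'] (min_width=17, slack=3)
Line 5: ['top', 'by', 'an', 'tree', 'data'] (min_width=19, slack=1)
Line 6: ['six'] (min_width=3, slack=17)
Total lines: 6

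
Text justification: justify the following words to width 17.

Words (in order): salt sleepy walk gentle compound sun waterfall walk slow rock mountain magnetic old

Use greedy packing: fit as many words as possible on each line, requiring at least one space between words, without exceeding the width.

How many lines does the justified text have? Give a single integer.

Answer: 6

Derivation:
Line 1: ['salt', 'sleepy', 'walk'] (min_width=16, slack=1)
Line 2: ['gentle', 'compound'] (min_width=15, slack=2)
Line 3: ['sun', 'waterfall'] (min_width=13, slack=4)
Line 4: ['walk', 'slow', 'rock'] (min_width=14, slack=3)
Line 5: ['mountain', 'magnetic'] (min_width=17, slack=0)
Line 6: ['old'] (min_width=3, slack=14)
Total lines: 6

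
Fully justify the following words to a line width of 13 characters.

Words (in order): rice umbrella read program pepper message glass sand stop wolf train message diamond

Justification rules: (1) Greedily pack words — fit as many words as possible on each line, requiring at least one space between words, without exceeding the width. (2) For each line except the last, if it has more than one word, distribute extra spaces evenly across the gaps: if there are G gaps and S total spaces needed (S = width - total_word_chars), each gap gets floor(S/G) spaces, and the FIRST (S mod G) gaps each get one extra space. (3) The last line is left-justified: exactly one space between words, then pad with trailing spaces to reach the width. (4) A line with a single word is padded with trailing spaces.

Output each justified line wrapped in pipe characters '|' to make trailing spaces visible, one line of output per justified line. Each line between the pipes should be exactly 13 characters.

Line 1: ['rice', 'umbrella'] (min_width=13, slack=0)
Line 2: ['read', 'program'] (min_width=12, slack=1)
Line 3: ['pepper'] (min_width=6, slack=7)
Line 4: ['message', 'glass'] (min_width=13, slack=0)
Line 5: ['sand', 'stop'] (min_width=9, slack=4)
Line 6: ['wolf', 'train'] (min_width=10, slack=3)
Line 7: ['message'] (min_width=7, slack=6)
Line 8: ['diamond'] (min_width=7, slack=6)

Answer: |rice umbrella|
|read  program|
|pepper       |
|message glass|
|sand     stop|
|wolf    train|
|message      |
|diamond      |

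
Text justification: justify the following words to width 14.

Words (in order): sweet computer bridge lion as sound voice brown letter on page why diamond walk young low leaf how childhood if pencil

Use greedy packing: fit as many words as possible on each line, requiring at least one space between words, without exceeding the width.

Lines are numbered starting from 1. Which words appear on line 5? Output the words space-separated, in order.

Line 1: ['sweet', 'computer'] (min_width=14, slack=0)
Line 2: ['bridge', 'lion', 'as'] (min_width=14, slack=0)
Line 3: ['sound', 'voice'] (min_width=11, slack=3)
Line 4: ['brown', 'letter'] (min_width=12, slack=2)
Line 5: ['on', 'page', 'why'] (min_width=11, slack=3)
Line 6: ['diamond', 'walk'] (min_width=12, slack=2)
Line 7: ['young', 'low', 'leaf'] (min_width=14, slack=0)
Line 8: ['how', 'childhood'] (min_width=13, slack=1)
Line 9: ['if', 'pencil'] (min_width=9, slack=5)

Answer: on page why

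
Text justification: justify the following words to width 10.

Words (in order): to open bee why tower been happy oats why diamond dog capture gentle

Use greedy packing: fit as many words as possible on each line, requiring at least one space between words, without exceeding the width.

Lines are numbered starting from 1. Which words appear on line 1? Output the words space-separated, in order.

Line 1: ['to', 'open'] (min_width=7, slack=3)
Line 2: ['bee', 'why'] (min_width=7, slack=3)
Line 3: ['tower', 'been'] (min_width=10, slack=0)
Line 4: ['happy', 'oats'] (min_width=10, slack=0)
Line 5: ['why'] (min_width=3, slack=7)
Line 6: ['diamond'] (min_width=7, slack=3)
Line 7: ['dog'] (min_width=3, slack=7)
Line 8: ['capture'] (min_width=7, slack=3)
Line 9: ['gentle'] (min_width=6, slack=4)

Answer: to open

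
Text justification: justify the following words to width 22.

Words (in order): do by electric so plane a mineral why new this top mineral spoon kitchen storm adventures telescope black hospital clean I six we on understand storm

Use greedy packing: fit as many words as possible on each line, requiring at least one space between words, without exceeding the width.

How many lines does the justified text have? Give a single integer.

Answer: 8

Derivation:
Line 1: ['do', 'by', 'electric', 'so'] (min_width=17, slack=5)
Line 2: ['plane', 'a', 'mineral', 'why'] (min_width=19, slack=3)
Line 3: ['new', 'this', 'top', 'mineral'] (min_width=20, slack=2)
Line 4: ['spoon', 'kitchen', 'storm'] (min_width=19, slack=3)
Line 5: ['adventures', 'telescope'] (min_width=20, slack=2)
Line 6: ['black', 'hospital', 'clean', 'I'] (min_width=22, slack=0)
Line 7: ['six', 'we', 'on', 'understand'] (min_width=20, slack=2)
Line 8: ['storm'] (min_width=5, slack=17)
Total lines: 8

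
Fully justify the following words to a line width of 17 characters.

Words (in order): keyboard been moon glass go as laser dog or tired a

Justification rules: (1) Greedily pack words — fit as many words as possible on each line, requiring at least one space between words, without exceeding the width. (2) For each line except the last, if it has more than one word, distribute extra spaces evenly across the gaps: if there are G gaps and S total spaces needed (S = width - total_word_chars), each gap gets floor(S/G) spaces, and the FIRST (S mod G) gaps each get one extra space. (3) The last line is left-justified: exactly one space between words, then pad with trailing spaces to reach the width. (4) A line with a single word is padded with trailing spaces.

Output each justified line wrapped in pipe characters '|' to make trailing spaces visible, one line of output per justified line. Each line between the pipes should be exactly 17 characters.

Answer: |keyboard     been|
|moon  glass go as|
|laser    dog   or|
|tired a          |

Derivation:
Line 1: ['keyboard', 'been'] (min_width=13, slack=4)
Line 2: ['moon', 'glass', 'go', 'as'] (min_width=16, slack=1)
Line 3: ['laser', 'dog', 'or'] (min_width=12, slack=5)
Line 4: ['tired', 'a'] (min_width=7, slack=10)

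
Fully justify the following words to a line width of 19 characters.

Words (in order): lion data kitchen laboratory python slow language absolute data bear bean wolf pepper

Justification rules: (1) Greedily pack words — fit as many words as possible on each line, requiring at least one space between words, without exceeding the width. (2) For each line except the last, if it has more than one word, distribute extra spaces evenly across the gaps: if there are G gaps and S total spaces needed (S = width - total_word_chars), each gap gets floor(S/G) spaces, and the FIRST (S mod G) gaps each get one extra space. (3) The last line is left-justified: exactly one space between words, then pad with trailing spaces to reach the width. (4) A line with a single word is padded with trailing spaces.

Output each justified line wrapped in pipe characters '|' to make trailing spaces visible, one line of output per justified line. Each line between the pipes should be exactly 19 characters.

Answer: |lion  data  kitchen|
|laboratory   python|
|slow       language|
|absolute  data bear|
|bean wolf pepper   |

Derivation:
Line 1: ['lion', 'data', 'kitchen'] (min_width=17, slack=2)
Line 2: ['laboratory', 'python'] (min_width=17, slack=2)
Line 3: ['slow', 'language'] (min_width=13, slack=6)
Line 4: ['absolute', 'data', 'bear'] (min_width=18, slack=1)
Line 5: ['bean', 'wolf', 'pepper'] (min_width=16, slack=3)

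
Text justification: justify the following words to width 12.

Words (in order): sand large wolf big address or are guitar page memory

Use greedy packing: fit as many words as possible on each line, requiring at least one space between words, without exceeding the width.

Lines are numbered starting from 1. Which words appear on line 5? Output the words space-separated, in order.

Line 1: ['sand', 'large'] (min_width=10, slack=2)
Line 2: ['wolf', 'big'] (min_width=8, slack=4)
Line 3: ['address', 'or'] (min_width=10, slack=2)
Line 4: ['are', 'guitar'] (min_width=10, slack=2)
Line 5: ['page', 'memory'] (min_width=11, slack=1)

Answer: page memory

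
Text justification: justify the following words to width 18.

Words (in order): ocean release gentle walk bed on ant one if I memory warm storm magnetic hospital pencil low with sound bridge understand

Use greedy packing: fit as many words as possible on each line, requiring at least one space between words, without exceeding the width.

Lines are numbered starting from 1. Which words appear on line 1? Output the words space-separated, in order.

Answer: ocean release

Derivation:
Line 1: ['ocean', 'release'] (min_width=13, slack=5)
Line 2: ['gentle', 'walk', 'bed', 'on'] (min_width=18, slack=0)
Line 3: ['ant', 'one', 'if', 'I'] (min_width=12, slack=6)
Line 4: ['memory', 'warm', 'storm'] (min_width=17, slack=1)
Line 5: ['magnetic', 'hospital'] (min_width=17, slack=1)
Line 6: ['pencil', 'low', 'with'] (min_width=15, slack=3)
Line 7: ['sound', 'bridge'] (min_width=12, slack=6)
Line 8: ['understand'] (min_width=10, slack=8)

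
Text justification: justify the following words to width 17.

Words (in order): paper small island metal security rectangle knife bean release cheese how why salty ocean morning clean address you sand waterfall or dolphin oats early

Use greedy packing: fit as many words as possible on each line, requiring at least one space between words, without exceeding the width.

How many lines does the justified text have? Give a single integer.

Line 1: ['paper', 'small'] (min_width=11, slack=6)
Line 2: ['island', 'metal'] (min_width=12, slack=5)
Line 3: ['security'] (min_width=8, slack=9)
Line 4: ['rectangle', 'knife'] (min_width=15, slack=2)
Line 5: ['bean', 'release'] (min_width=12, slack=5)
Line 6: ['cheese', 'how', 'why'] (min_width=14, slack=3)
Line 7: ['salty', 'ocean'] (min_width=11, slack=6)
Line 8: ['morning', 'clean'] (min_width=13, slack=4)
Line 9: ['address', 'you', 'sand'] (min_width=16, slack=1)
Line 10: ['waterfall', 'or'] (min_width=12, slack=5)
Line 11: ['dolphin', 'oats'] (min_width=12, slack=5)
Line 12: ['early'] (min_width=5, slack=12)
Total lines: 12

Answer: 12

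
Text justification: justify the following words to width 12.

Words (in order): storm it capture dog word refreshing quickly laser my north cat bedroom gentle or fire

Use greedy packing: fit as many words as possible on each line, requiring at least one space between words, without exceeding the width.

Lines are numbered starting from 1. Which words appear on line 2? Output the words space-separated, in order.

Line 1: ['storm', 'it'] (min_width=8, slack=4)
Line 2: ['capture', 'dog'] (min_width=11, slack=1)
Line 3: ['word'] (min_width=4, slack=8)
Line 4: ['refreshing'] (min_width=10, slack=2)
Line 5: ['quickly'] (min_width=7, slack=5)
Line 6: ['laser', 'my'] (min_width=8, slack=4)
Line 7: ['north', 'cat'] (min_width=9, slack=3)
Line 8: ['bedroom'] (min_width=7, slack=5)
Line 9: ['gentle', 'or'] (min_width=9, slack=3)
Line 10: ['fire'] (min_width=4, slack=8)

Answer: capture dog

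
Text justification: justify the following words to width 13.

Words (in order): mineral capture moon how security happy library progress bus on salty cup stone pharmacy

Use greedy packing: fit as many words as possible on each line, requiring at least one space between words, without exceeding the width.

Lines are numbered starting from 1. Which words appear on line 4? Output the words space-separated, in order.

Line 1: ['mineral'] (min_width=7, slack=6)
Line 2: ['capture', 'moon'] (min_width=12, slack=1)
Line 3: ['how', 'security'] (min_width=12, slack=1)
Line 4: ['happy', 'library'] (min_width=13, slack=0)
Line 5: ['progress', 'bus'] (min_width=12, slack=1)
Line 6: ['on', 'salty', 'cup'] (min_width=12, slack=1)
Line 7: ['stone'] (min_width=5, slack=8)
Line 8: ['pharmacy'] (min_width=8, slack=5)

Answer: happy library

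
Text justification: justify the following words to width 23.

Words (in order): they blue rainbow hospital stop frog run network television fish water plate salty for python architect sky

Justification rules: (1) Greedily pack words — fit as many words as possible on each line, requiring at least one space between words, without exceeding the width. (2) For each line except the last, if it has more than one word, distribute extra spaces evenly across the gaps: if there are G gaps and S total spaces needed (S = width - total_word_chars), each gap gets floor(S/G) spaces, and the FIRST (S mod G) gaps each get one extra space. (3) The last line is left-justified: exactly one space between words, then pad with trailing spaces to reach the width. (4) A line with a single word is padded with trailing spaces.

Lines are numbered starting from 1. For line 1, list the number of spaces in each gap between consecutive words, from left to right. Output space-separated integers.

Line 1: ['they', 'blue', 'rainbow'] (min_width=17, slack=6)
Line 2: ['hospital', 'stop', 'frog', 'run'] (min_width=22, slack=1)
Line 3: ['network', 'television', 'fish'] (min_width=23, slack=0)
Line 4: ['water', 'plate', 'salty', 'for'] (min_width=21, slack=2)
Line 5: ['python', 'architect', 'sky'] (min_width=20, slack=3)

Answer: 4 4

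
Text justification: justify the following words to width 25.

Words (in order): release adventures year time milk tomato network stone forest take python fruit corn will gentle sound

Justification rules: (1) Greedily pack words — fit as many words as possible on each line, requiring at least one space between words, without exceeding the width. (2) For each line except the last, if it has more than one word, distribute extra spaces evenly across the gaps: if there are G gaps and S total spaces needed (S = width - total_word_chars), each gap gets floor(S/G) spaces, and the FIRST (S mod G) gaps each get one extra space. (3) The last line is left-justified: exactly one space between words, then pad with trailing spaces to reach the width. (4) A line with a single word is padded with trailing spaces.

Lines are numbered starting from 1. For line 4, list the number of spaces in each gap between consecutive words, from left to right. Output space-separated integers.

Line 1: ['release', 'adventures', 'year'] (min_width=23, slack=2)
Line 2: ['time', 'milk', 'tomato', 'network'] (min_width=24, slack=1)
Line 3: ['stone', 'forest', 'take', 'python'] (min_width=24, slack=1)
Line 4: ['fruit', 'corn', 'will', 'gentle'] (min_width=22, slack=3)
Line 5: ['sound'] (min_width=5, slack=20)

Answer: 2 2 2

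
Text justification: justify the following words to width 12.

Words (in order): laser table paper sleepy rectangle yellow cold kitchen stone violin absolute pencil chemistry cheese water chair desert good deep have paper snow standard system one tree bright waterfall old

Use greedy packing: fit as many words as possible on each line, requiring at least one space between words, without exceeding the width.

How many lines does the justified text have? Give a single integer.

Line 1: ['laser', 'table'] (min_width=11, slack=1)
Line 2: ['paper', 'sleepy'] (min_width=12, slack=0)
Line 3: ['rectangle'] (min_width=9, slack=3)
Line 4: ['yellow', 'cold'] (min_width=11, slack=1)
Line 5: ['kitchen'] (min_width=7, slack=5)
Line 6: ['stone', 'violin'] (min_width=12, slack=0)
Line 7: ['absolute'] (min_width=8, slack=4)
Line 8: ['pencil'] (min_width=6, slack=6)
Line 9: ['chemistry'] (min_width=9, slack=3)
Line 10: ['cheese', 'water'] (min_width=12, slack=0)
Line 11: ['chair', 'desert'] (min_width=12, slack=0)
Line 12: ['good', 'deep'] (min_width=9, slack=3)
Line 13: ['have', 'paper'] (min_width=10, slack=2)
Line 14: ['snow'] (min_width=4, slack=8)
Line 15: ['standard'] (min_width=8, slack=4)
Line 16: ['system', 'one'] (min_width=10, slack=2)
Line 17: ['tree', 'bright'] (min_width=11, slack=1)
Line 18: ['waterfall'] (min_width=9, slack=3)
Line 19: ['old'] (min_width=3, slack=9)
Total lines: 19

Answer: 19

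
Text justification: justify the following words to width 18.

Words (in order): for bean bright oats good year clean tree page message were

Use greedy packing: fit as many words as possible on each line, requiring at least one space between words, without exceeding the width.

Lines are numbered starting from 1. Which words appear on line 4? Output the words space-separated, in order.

Answer: message were

Derivation:
Line 1: ['for', 'bean', 'bright'] (min_width=15, slack=3)
Line 2: ['oats', 'good', 'year'] (min_width=14, slack=4)
Line 3: ['clean', 'tree', 'page'] (min_width=15, slack=3)
Line 4: ['message', 'were'] (min_width=12, slack=6)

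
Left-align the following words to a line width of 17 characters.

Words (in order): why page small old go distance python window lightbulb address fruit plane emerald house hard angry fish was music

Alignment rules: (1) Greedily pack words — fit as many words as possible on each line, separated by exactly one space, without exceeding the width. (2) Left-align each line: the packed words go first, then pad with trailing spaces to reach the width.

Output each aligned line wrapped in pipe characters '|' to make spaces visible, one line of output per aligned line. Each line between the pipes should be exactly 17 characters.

Line 1: ['why', 'page', 'small'] (min_width=14, slack=3)
Line 2: ['old', 'go', 'distance'] (min_width=15, slack=2)
Line 3: ['python', 'window'] (min_width=13, slack=4)
Line 4: ['lightbulb', 'address'] (min_width=17, slack=0)
Line 5: ['fruit', 'plane'] (min_width=11, slack=6)
Line 6: ['emerald', 'house'] (min_width=13, slack=4)
Line 7: ['hard', 'angry', 'fish'] (min_width=15, slack=2)
Line 8: ['was', 'music'] (min_width=9, slack=8)

Answer: |why page small   |
|old go distance  |
|python window    |
|lightbulb address|
|fruit plane      |
|emerald house    |
|hard angry fish  |
|was music        |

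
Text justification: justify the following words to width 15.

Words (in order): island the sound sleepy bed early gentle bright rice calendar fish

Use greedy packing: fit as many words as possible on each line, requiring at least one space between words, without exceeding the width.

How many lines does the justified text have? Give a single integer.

Line 1: ['island', 'the'] (min_width=10, slack=5)
Line 2: ['sound', 'sleepy'] (min_width=12, slack=3)
Line 3: ['bed', 'early'] (min_width=9, slack=6)
Line 4: ['gentle', 'bright'] (min_width=13, slack=2)
Line 5: ['rice', 'calendar'] (min_width=13, slack=2)
Line 6: ['fish'] (min_width=4, slack=11)
Total lines: 6

Answer: 6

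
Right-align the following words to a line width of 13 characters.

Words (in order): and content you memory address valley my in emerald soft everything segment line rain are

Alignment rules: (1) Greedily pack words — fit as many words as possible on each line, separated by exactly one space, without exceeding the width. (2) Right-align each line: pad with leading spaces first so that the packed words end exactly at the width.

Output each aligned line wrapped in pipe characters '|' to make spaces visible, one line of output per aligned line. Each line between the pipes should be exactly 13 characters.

Line 1: ['and', 'content'] (min_width=11, slack=2)
Line 2: ['you', 'memory'] (min_width=10, slack=3)
Line 3: ['address'] (min_width=7, slack=6)
Line 4: ['valley', 'my', 'in'] (min_width=12, slack=1)
Line 5: ['emerald', 'soft'] (min_width=12, slack=1)
Line 6: ['everything'] (min_width=10, slack=3)
Line 7: ['segment', 'line'] (min_width=12, slack=1)
Line 8: ['rain', 'are'] (min_width=8, slack=5)

Answer: |  and content|
|   you memory|
|      address|
| valley my in|
| emerald soft|
|   everything|
| segment line|
|     rain are|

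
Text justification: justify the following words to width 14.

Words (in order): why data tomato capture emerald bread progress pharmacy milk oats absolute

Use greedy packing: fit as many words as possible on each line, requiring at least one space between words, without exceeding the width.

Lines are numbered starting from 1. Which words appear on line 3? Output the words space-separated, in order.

Line 1: ['why', 'data'] (min_width=8, slack=6)
Line 2: ['tomato', 'capture'] (min_width=14, slack=0)
Line 3: ['emerald', 'bread'] (min_width=13, slack=1)
Line 4: ['progress'] (min_width=8, slack=6)
Line 5: ['pharmacy', 'milk'] (min_width=13, slack=1)
Line 6: ['oats', 'absolute'] (min_width=13, slack=1)

Answer: emerald bread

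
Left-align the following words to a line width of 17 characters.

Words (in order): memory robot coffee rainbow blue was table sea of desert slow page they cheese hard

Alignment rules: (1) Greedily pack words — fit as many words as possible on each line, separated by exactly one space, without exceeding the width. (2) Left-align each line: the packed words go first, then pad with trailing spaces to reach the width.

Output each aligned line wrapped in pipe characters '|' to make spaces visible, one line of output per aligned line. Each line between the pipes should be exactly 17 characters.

Line 1: ['memory', 'robot'] (min_width=12, slack=5)
Line 2: ['coffee', 'rainbow'] (min_width=14, slack=3)
Line 3: ['blue', 'was', 'table'] (min_width=14, slack=3)
Line 4: ['sea', 'of', 'desert'] (min_width=13, slack=4)
Line 5: ['slow', 'page', 'they'] (min_width=14, slack=3)
Line 6: ['cheese', 'hard'] (min_width=11, slack=6)

Answer: |memory robot     |
|coffee rainbow   |
|blue was table   |
|sea of desert    |
|slow page they   |
|cheese hard      |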